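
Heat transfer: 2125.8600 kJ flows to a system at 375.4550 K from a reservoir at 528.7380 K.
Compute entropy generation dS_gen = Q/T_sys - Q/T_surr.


dS_sys = 2125.8600/375.4550 = 5.6621 kJ/K
dS_surr = -2125.8600/528.7380 = -4.0206 kJ/K
dS_gen = 5.6621 - 4.0206 = 1.6415 kJ/K (irreversible)

dS_gen = 1.6415 kJ/K, irreversible


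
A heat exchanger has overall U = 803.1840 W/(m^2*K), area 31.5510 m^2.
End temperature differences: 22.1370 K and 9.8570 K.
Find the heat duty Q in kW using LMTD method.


LMTD = 15.1779 K
Q = 803.1840 * 31.5510 * 15.1779 = 384628.2882 W = 384.6283 kW

384.6283 kW


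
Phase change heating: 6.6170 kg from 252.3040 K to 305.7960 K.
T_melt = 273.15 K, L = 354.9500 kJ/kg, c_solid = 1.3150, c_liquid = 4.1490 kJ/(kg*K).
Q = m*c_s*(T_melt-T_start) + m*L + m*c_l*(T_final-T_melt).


Q1 (sensible, solid) = 6.6170 * 1.3150 * 20.8460 = 181.3884 kJ
Q2 (latent) = 6.6170 * 354.9500 = 2348.7042 kJ
Q3 (sensible, liquid) = 6.6170 * 4.1490 * 32.6460 = 896.2611 kJ
Q_total = 3426.3537 kJ

3426.3537 kJ


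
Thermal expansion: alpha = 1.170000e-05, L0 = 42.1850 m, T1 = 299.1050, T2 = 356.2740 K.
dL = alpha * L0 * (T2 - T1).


dT = 57.1690 K
dL = 1.170000e-05 * 42.1850 * 57.1690 = 0.028217 m
L_final = 42.213217 m

dL = 0.028217 m


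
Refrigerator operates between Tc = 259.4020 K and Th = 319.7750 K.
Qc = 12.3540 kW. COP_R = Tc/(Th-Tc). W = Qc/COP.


COP = 259.4020 / 60.3730 = 4.2967
W = 12.3540 / 4.2967 = 2.8753 kW

COP = 4.2967, W = 2.8753 kW


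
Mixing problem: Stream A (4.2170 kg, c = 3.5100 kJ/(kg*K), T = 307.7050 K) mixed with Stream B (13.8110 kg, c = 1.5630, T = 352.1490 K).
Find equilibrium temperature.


num = 12156.2450
den = 36.3883
Tf = 334.0705 K

334.0705 K


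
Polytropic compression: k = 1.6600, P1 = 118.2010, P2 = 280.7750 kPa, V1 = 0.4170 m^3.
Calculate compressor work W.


(k-1)/k = 0.3976
(P2/P1)^exp = 1.4106
W = 2.5152 * 118.2010 * 0.4170 * (1.4106 - 1) = 50.8969 kJ

50.8969 kJ


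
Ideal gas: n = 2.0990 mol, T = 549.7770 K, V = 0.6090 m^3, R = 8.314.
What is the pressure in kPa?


P = nRT/V = 2.0990 * 8.314 * 549.7770 / 0.6090
= 9594.2057 / 0.6090 = 15754.0324 Pa = 15.7540 kPa

15.7540 kPa


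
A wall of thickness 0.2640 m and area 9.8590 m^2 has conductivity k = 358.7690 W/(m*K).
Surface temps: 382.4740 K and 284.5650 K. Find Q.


dT = 97.9090 K
Q = 358.7690 * 9.8590 * 97.9090 / 0.2640 = 1311796.4907 W

1311796.4907 W


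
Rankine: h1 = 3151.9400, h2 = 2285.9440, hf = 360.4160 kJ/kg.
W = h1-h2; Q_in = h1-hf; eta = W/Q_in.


W = 865.9960 kJ/kg
Q_in = 2791.5240 kJ/kg
eta = 0.3102 = 31.0223%

eta = 31.0223%


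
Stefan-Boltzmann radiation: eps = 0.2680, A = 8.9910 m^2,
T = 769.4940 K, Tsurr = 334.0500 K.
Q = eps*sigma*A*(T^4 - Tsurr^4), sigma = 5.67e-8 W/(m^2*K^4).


T^4 = 3.5061e+11
Tsurr^4 = 1.2452e+10
Q = 0.2680 * 5.67e-8 * 8.9910 * 3.3816e+11 = 46199.9809 W

46199.9809 W


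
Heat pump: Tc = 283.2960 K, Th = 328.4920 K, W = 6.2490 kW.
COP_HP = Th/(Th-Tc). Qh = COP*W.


COP = 328.4920 / 45.1960 = 7.2682
Qh = 7.2682 * 6.2490 = 45.4188 kW

COP = 7.2682, Qh = 45.4188 kW


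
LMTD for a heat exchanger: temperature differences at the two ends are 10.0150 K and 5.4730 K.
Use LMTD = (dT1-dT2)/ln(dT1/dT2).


dT1/dT2 = 1.8299
ln(dT1/dT2) = 0.6043
LMTD = 4.5420 / 0.6043 = 7.5167 K

7.5167 K


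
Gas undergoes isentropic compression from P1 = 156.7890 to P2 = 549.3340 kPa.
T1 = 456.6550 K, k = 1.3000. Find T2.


(k-1)/k = 0.2308
(P2/P1)^exp = 1.3355
T2 = 456.6550 * 1.3355 = 609.8835 K

609.8835 K


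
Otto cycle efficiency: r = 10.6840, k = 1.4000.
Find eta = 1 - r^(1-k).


r^(k-1) = 2.5793
eta = 1 - 1/2.5793 = 0.6123 = 61.2290%

61.2290%


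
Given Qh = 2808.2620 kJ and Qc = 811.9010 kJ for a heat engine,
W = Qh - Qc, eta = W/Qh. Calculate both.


W = 2808.2620 - 811.9010 = 1996.3610 kJ
eta = 1996.3610 / 2808.2620 = 0.7109 = 71.0888%

W = 1996.3610 kJ, eta = 71.0888%


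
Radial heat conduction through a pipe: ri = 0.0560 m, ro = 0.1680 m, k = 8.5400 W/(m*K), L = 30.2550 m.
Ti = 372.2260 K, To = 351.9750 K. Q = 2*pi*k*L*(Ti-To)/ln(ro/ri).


dT = 20.2510 K
ln(ro/ri) = 1.0986
Q = 2*pi*8.5400*30.2550*20.2510 / 1.0986 = 29925.1901 W

29925.1901 W


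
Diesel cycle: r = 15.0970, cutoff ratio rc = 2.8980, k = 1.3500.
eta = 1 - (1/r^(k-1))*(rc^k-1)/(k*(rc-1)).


r^(k-1) = 2.5859
rc^k = 4.2056
eta = 0.5162 = 51.6191%

51.6191%


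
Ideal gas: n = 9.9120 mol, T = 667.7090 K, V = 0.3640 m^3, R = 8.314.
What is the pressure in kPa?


P = nRT/V = 9.9120 * 8.314 * 667.7090 / 0.3640
= 55024.8090 / 0.3640 = 151167.0577 Pa = 151.1671 kPa

151.1671 kPa


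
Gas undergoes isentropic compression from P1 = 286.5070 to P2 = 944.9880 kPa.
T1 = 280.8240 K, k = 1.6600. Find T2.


(k-1)/k = 0.3976
(P2/P1)^exp = 1.6072
T2 = 280.8240 * 1.6072 = 451.3378 K

451.3378 K


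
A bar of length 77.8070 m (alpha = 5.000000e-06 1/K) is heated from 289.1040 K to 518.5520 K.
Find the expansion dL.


dT = 229.4480 K
dL = 5.000000e-06 * 77.8070 * 229.4480 = 0.089263 m
L_final = 77.896263 m

dL = 0.089263 m


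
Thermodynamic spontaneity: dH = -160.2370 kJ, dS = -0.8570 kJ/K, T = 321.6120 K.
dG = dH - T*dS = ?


T*dS = 321.6120 * -0.8570 = -275.6215 kJ
dG = -160.2370 + 275.6215 = 115.3845 kJ (non-spontaneous)

dG = 115.3845 kJ, non-spontaneous


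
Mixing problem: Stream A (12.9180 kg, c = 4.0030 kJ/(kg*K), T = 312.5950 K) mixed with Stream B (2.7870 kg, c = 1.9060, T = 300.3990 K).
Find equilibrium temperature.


num = 17760.2492
den = 57.0228
Tf = 311.4589 K

311.4589 K


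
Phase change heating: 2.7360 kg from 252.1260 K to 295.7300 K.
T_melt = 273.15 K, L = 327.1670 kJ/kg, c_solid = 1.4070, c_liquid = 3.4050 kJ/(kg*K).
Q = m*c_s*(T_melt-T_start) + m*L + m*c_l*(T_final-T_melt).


Q1 (sensible, solid) = 2.7360 * 1.4070 * 21.0240 = 80.9330 kJ
Q2 (latent) = 2.7360 * 327.1670 = 895.1289 kJ
Q3 (sensible, liquid) = 2.7360 * 3.4050 * 22.5800 = 210.3571 kJ
Q_total = 1186.4190 kJ

1186.4190 kJ


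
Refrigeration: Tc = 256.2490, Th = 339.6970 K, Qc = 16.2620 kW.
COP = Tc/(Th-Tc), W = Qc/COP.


COP = 256.2490 / 83.4480 = 3.0708
W = 16.2620 / 3.0708 = 5.2958 kW

COP = 3.0708, W = 5.2958 kW


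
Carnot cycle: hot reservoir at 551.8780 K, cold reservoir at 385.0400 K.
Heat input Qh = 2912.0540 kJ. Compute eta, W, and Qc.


eta = 1 - 385.0400/551.8780 = 0.3023
W = 0.3023 * 2912.0540 = 880.3418 kJ
Qc = 2912.0540 - 880.3418 = 2031.7122 kJ

eta = 30.2310%, W = 880.3418 kJ, Qc = 2031.7122 kJ


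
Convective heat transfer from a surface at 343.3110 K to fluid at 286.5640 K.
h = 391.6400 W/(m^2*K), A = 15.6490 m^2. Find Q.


dT = 56.7470 K
Q = 391.6400 * 15.6490 * 56.7470 = 347789.5586 W

347789.5586 W


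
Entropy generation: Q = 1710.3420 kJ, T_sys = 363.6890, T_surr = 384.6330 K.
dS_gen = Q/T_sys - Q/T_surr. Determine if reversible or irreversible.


dS_sys = 1710.3420/363.6890 = 4.7028 kJ/K
dS_surr = -1710.3420/384.6330 = -4.4467 kJ/K
dS_gen = 4.7028 - 4.4467 = 0.2561 kJ/K (irreversible)

dS_gen = 0.2561 kJ/K, irreversible


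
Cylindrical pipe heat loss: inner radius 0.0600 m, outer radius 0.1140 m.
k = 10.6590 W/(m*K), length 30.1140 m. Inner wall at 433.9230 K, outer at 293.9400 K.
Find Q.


dT = 139.9830 K
ln(ro/ri) = 0.6419
Q = 2*pi*10.6590*30.1140*139.9830 / 0.6419 = 439849.2931 W

439849.2931 W


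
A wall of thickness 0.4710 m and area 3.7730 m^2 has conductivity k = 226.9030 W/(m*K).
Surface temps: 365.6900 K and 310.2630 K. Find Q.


dT = 55.4270 K
Q = 226.9030 * 3.7730 * 55.4270 / 0.4710 = 100745.9297 W

100745.9297 W


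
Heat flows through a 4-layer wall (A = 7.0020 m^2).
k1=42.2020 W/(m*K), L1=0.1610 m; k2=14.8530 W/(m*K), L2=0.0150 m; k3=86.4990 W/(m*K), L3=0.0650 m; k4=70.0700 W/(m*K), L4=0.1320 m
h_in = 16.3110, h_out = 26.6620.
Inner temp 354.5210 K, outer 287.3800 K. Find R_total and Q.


R_conv_in = 1/(16.3110*7.0020) = 0.0088
R_1 = 0.1610/(42.2020*7.0020) = 0.0005
R_2 = 0.0150/(14.8530*7.0020) = 0.0001
R_3 = 0.0650/(86.4990*7.0020) = 0.0001
R_4 = 0.1320/(70.0700*7.0020) = 0.0003
R_conv_out = 1/(26.6620*7.0020) = 0.0054
R_total = 0.0152 K/W
Q = 67.1410 / 0.0152 = 4423.6280 W

R_total = 0.0152 K/W, Q = 4423.6280 W


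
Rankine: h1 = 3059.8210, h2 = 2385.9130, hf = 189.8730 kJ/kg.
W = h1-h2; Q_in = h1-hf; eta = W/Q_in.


W = 673.9080 kJ/kg
Q_in = 2869.9480 kJ/kg
eta = 0.2348 = 23.4815%

eta = 23.4815%


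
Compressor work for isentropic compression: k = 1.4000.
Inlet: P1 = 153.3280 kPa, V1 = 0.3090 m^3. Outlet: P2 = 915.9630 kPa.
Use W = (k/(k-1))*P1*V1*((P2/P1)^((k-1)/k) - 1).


(k-1)/k = 0.2857
(P2/P1)^exp = 1.6664
W = 3.5000 * 153.3280 * 0.3090 * (1.6664 - 1) = 110.5106 kJ

110.5106 kJ


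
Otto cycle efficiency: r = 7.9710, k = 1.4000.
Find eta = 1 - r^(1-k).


r^(k-1) = 2.2941
eta = 1 - 1/2.2941 = 0.5641 = 56.4092%

56.4092%


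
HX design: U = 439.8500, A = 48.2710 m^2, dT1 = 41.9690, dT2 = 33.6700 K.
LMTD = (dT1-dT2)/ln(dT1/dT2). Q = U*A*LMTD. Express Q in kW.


LMTD = 37.6673 K
Q = 439.8500 * 48.2710 * 37.6673 = 799751.0427 W = 799.7510 kW

799.7510 kW


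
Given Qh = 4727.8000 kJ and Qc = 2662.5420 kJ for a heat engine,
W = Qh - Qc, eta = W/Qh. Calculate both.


W = 4727.8000 - 2662.5420 = 2065.2580 kJ
eta = 2065.2580 / 4727.8000 = 0.4368 = 43.6833%

W = 2065.2580 kJ, eta = 43.6833%


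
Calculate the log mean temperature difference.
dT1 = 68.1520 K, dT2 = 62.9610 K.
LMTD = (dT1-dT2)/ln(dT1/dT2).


dT1/dT2 = 1.0824
ln(dT1/dT2) = 0.0792
LMTD = 5.1910 / 0.0792 = 65.5222 K

65.5222 K


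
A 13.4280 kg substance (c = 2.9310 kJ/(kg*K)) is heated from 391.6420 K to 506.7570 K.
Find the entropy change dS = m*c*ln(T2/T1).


T2/T1 = 1.2939
ln(T2/T1) = 0.2577
dS = 13.4280 * 2.9310 * 0.2577 = 10.1418 kJ/K

10.1418 kJ/K


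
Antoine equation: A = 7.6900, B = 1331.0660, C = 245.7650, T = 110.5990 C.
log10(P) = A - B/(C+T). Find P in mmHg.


C+T = 356.3640
B/(C+T) = 3.7351
log10(P) = 7.6900 - 3.7351 = 3.9549
P = 10^3.9549 = 9013.0053 mmHg

9013.0053 mmHg


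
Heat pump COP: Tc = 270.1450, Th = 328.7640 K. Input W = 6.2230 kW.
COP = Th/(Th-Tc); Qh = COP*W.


COP = 328.7640 / 58.6190 = 5.6085
Qh = 5.6085 * 6.2230 = 34.9016 kW

COP = 5.6085, Qh = 34.9016 kW


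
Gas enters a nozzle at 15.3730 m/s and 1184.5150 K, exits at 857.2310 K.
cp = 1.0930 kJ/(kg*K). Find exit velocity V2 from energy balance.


dT = 327.2840 K
2*cp*1000*dT = 715442.8240
V1^2 = 236.3291
V2 = sqrt(715679.1531) = 845.9782 m/s

845.9782 m/s


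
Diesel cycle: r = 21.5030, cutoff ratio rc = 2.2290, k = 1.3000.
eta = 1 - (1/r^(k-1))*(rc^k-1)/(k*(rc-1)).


r^(k-1) = 2.5104
rc^k = 2.8349
eta = 0.5425 = 54.2516%

54.2516%


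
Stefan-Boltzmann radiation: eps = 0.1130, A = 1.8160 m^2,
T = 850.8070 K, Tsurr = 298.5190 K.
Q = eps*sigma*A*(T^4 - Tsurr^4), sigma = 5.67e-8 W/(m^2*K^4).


T^4 = 5.2399e+11
Tsurr^4 = 7.9412e+09
Q = 0.1130 * 5.67e-8 * 1.8160 * 5.1605e+11 = 6004.3960 W

6004.3960 W


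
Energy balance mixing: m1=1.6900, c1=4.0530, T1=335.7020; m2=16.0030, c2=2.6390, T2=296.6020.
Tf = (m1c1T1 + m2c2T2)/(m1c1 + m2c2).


num = 14825.4854
den = 49.0815
Tf = 302.0586 K

302.0586 K


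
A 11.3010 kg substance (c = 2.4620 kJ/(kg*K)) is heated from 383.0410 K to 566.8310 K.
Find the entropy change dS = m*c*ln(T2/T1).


T2/T1 = 1.4798
ln(T2/T1) = 0.3919
dS = 11.3010 * 2.4620 * 0.3919 = 10.9044 kJ/K

10.9044 kJ/K


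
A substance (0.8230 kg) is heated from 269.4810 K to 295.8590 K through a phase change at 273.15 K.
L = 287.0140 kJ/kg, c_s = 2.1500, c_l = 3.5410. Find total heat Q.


Q1 (sensible, solid) = 0.8230 * 2.1500 * 3.6690 = 6.4921 kJ
Q2 (latent) = 0.8230 * 287.0140 = 236.2125 kJ
Q3 (sensible, liquid) = 0.8230 * 3.5410 * 22.7090 = 66.1795 kJ
Q_total = 308.8842 kJ

308.8842 kJ


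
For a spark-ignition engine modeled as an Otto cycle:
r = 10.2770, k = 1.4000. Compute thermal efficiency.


r^(k-1) = 2.5395
eta = 1 - 1/2.5395 = 0.6062 = 60.6220%

60.6220%


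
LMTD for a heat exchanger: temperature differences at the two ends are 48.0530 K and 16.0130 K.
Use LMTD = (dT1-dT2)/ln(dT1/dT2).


dT1/dT2 = 3.0009
ln(dT1/dT2) = 1.0989
LMTD = 32.0400 / 1.0989 = 29.1563 K

29.1563 K


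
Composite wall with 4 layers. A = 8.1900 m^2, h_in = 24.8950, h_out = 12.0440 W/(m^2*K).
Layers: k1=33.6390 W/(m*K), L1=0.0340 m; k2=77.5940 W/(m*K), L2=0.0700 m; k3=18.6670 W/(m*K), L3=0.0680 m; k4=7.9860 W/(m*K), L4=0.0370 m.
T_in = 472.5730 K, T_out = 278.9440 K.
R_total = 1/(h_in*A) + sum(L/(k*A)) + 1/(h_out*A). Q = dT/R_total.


R_conv_in = 1/(24.8950*8.1900) = 0.0049
R_1 = 0.0340/(33.6390*8.1900) = 0.0001
R_2 = 0.0700/(77.5940*8.1900) = 0.0001
R_3 = 0.0680/(18.6670*8.1900) = 0.0004
R_4 = 0.0370/(7.9860*8.1900) = 0.0006
R_conv_out = 1/(12.0440*8.1900) = 0.0101
R_total = 0.0163 K/W
Q = 193.6290 / 0.0163 = 11888.9326 W

R_total = 0.0163 K/W, Q = 11888.9326 W


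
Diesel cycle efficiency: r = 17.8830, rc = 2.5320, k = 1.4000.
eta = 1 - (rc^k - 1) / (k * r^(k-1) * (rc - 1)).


r^(k-1) = 3.1694
rc^k = 3.6715
eta = 0.6070 = 60.6993%

60.6993%


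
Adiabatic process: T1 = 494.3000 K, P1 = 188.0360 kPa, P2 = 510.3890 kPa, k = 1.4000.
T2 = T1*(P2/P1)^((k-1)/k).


(k-1)/k = 0.2857
(P2/P1)^exp = 1.3302
T2 = 494.3000 * 1.3302 = 657.4967 K

657.4967 K


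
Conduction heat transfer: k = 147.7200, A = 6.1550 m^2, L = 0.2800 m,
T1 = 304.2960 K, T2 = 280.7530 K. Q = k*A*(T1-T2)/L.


dT = 23.5430 K
Q = 147.7200 * 6.1550 * 23.5430 / 0.2800 = 76448.8800 W

76448.8800 W


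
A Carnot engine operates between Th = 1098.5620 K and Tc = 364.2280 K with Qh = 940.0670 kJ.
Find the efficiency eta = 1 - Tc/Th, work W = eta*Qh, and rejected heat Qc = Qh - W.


eta = 1 - 364.2280/1098.5620 = 0.6685
W = 0.6685 * 940.0670 = 628.3880 kJ
Qc = 940.0670 - 628.3880 = 311.6790 kJ

eta = 66.8450%, W = 628.3880 kJ, Qc = 311.6790 kJ


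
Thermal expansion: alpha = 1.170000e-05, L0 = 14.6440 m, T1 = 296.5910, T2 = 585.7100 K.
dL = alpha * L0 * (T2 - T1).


dT = 289.1190 K
dL = 1.170000e-05 * 14.6440 * 289.1190 = 0.049536 m
L_final = 14.693536 m

dL = 0.049536 m


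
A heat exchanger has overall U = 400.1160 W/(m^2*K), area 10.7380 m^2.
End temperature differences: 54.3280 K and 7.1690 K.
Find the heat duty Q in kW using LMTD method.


LMTD = 23.2852 K
Q = 400.1160 * 10.7380 * 23.2852 = 100043.8070 W = 100.0438 kW

100.0438 kW


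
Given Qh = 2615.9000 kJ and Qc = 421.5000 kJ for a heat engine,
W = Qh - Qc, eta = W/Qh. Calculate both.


W = 2615.9000 - 421.5000 = 2194.4000 kJ
eta = 2194.4000 / 2615.9000 = 0.8389 = 83.8870%

W = 2194.4000 kJ, eta = 83.8870%


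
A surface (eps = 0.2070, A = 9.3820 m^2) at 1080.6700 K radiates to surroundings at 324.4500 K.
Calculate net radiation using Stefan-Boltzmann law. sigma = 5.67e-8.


T^4 = 1.3639e+12
Tsurr^4 = 1.1081e+10
Q = 0.2070 * 5.67e-8 * 9.3820 * 1.3528e+12 = 148962.9268 W

148962.9268 W


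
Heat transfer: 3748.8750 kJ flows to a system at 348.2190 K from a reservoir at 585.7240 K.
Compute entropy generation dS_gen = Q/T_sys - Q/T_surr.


dS_sys = 3748.8750/348.2190 = 10.7659 kJ/K
dS_surr = -3748.8750/585.7240 = -6.4004 kJ/K
dS_gen = 10.7659 - 6.4004 = 4.3654 kJ/K (irreversible)

dS_gen = 4.3654 kJ/K, irreversible


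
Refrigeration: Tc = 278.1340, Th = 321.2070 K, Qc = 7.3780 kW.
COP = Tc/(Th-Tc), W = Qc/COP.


COP = 278.1340 / 43.0730 = 6.4573
W = 7.3780 / 6.4573 = 1.1426 kW

COP = 6.4573, W = 1.1426 kW


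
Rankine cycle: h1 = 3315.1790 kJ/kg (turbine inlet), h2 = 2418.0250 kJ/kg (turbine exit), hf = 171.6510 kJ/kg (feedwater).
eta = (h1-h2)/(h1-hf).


W = 897.1540 kJ/kg
Q_in = 3143.5280 kJ/kg
eta = 0.2854 = 28.5397%

eta = 28.5397%


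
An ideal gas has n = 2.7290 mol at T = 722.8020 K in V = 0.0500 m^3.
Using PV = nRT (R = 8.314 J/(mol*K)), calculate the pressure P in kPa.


P = nRT/V = 2.7290 * 8.314 * 722.8020 / 0.0500
= 16399.5866 / 0.0500 = 327991.7327 Pa = 327.9917 kPa

327.9917 kPa


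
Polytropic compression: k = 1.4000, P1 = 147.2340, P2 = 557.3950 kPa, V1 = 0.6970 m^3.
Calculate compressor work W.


(k-1)/k = 0.2857
(P2/P1)^exp = 1.4628
W = 3.5000 * 147.2340 * 0.6970 * (1.4628 - 1) = 166.2299 kJ

166.2299 kJ


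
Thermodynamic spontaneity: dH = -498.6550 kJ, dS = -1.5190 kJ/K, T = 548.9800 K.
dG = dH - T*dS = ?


T*dS = 548.9800 * -1.5190 = -833.9006 kJ
dG = -498.6550 + 833.9006 = 335.2456 kJ (non-spontaneous)

dG = 335.2456 kJ, non-spontaneous


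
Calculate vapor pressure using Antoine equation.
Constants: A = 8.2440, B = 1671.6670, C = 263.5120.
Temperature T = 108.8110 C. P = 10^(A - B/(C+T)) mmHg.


C+T = 372.3230
B/(C+T) = 4.4898
log10(P) = 8.2440 - 4.4898 = 3.7542
P = 10^3.7542 = 5677.6672 mmHg

5677.6672 mmHg


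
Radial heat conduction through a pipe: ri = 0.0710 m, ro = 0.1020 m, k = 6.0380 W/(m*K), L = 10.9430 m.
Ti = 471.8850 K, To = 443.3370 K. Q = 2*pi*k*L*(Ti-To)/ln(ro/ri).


dT = 28.5480 K
ln(ro/ri) = 0.3623
Q = 2*pi*6.0380*10.9430*28.5480 / 0.3623 = 32713.3634 W

32713.3634 W


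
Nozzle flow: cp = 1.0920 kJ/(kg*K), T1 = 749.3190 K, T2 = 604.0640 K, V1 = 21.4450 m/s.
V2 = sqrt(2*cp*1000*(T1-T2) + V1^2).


dT = 145.2550 K
2*cp*1000*dT = 317236.9200
V1^2 = 459.8880
V2 = sqrt(317696.8080) = 563.6460 m/s

563.6460 m/s


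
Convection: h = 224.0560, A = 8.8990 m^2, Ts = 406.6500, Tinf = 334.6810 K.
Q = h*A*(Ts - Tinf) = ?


dT = 71.9690 K
Q = 224.0560 * 8.8990 * 71.9690 = 143497.1427 W

143497.1427 W


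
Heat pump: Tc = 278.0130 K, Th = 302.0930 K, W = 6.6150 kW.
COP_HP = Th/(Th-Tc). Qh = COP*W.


COP = 302.0930 / 24.0800 = 12.5454
Qh = 12.5454 * 6.6150 = 82.9878 kW

COP = 12.5454, Qh = 82.9878 kW


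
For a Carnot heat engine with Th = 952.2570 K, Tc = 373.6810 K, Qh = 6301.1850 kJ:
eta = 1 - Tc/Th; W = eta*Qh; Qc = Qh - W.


eta = 1 - 373.6810/952.2570 = 0.6076
W = 0.6076 * 6301.1850 = 3828.4984 kJ
Qc = 6301.1850 - 3828.4984 = 2472.6866 kJ

eta = 60.7584%, W = 3828.4984 kJ, Qc = 2472.6866 kJ


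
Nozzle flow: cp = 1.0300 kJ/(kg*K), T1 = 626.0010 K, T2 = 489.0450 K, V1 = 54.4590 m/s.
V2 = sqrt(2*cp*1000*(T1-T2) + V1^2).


dT = 136.9560 K
2*cp*1000*dT = 282129.3600
V1^2 = 2965.7827
V2 = sqrt(285095.1427) = 533.9430 m/s

533.9430 m/s


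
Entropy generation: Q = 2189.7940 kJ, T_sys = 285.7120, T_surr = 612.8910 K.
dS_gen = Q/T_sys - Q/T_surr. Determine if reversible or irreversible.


dS_sys = 2189.7940/285.7120 = 7.6643 kJ/K
dS_surr = -2189.7940/612.8910 = -3.5729 kJ/K
dS_gen = 7.6643 - 3.5729 = 4.0914 kJ/K (irreversible)

dS_gen = 4.0914 kJ/K, irreversible


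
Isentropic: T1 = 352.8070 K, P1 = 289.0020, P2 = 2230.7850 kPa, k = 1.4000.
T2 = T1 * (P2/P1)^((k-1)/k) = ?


(k-1)/k = 0.2857
(P2/P1)^exp = 1.7930
T2 = 352.8070 * 1.7930 = 632.5937 K

632.5937 K


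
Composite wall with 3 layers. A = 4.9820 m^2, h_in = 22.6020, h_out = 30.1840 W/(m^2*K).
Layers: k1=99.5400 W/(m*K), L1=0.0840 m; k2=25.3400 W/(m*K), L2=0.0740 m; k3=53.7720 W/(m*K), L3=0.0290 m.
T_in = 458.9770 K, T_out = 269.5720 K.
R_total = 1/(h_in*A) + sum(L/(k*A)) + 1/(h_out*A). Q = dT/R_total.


R_conv_in = 1/(22.6020*4.9820) = 0.0089
R_1 = 0.0840/(99.5400*4.9820) = 0.0002
R_2 = 0.0740/(25.3400*4.9820) = 0.0006
R_3 = 0.0290/(53.7720*4.9820) = 0.0001
R_conv_out = 1/(30.1840*4.9820) = 0.0066
R_total = 0.0164 K/W
Q = 189.4050 / 0.0164 = 11552.9473 W

R_total = 0.0164 K/W, Q = 11552.9473 W


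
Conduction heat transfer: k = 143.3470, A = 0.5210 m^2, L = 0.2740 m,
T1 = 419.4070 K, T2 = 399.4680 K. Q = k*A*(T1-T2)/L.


dT = 19.9390 K
Q = 143.3470 * 0.5210 * 19.9390 / 0.2740 = 5434.7446 W

5434.7446 W


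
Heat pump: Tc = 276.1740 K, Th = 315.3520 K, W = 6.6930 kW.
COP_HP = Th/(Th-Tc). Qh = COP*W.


COP = 315.3520 / 39.1780 = 8.0492
Qh = 8.0492 * 6.6930 = 53.8734 kW

COP = 8.0492, Qh = 53.8734 kW


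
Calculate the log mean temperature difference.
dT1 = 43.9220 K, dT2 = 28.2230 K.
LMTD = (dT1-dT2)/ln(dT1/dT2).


dT1/dT2 = 1.5562
ln(dT1/dT2) = 0.4423
LMTD = 15.6990 / 0.4423 = 35.4958 K

35.4958 K


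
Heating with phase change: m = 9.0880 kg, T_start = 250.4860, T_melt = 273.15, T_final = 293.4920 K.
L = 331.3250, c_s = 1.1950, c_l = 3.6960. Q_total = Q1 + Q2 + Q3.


Q1 (sensible, solid) = 9.0880 * 1.1950 * 22.6640 = 246.1347 kJ
Q2 (latent) = 9.0880 * 331.3250 = 3011.0816 kJ
Q3 (sensible, liquid) = 9.0880 * 3.6960 * 20.3420 = 683.2725 kJ
Q_total = 3940.4887 kJ

3940.4887 kJ


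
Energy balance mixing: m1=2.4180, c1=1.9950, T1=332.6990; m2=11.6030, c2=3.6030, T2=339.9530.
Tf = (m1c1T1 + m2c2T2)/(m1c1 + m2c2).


num = 15816.8522
den = 46.6295
Tf = 339.2026 K

339.2026 K


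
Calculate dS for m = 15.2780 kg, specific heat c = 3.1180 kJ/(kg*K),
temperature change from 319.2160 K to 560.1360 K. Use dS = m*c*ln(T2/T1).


T2/T1 = 1.7547
ln(T2/T1) = 0.5623
dS = 15.2780 * 3.1180 * 0.5623 = 26.7867 kJ/K

26.7867 kJ/K


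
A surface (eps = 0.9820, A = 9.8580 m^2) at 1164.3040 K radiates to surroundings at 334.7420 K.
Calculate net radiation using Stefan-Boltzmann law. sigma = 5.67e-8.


T^4 = 1.8377e+12
Tsurr^4 = 1.2556e+10
Q = 0.9820 * 5.67e-8 * 9.8580 * 1.8251e+12 = 1001777.9032 W

1001777.9032 W


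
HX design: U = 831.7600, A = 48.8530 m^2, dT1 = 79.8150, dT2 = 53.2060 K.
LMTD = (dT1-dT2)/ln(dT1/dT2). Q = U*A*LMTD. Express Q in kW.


LMTD = 65.6137 K
Q = 831.7600 * 48.8530 * 65.6137 = 2666145.3434 W = 2666.1453 kW

2666.1453 kW


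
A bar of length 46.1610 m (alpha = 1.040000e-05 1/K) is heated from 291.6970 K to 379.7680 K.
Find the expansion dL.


dT = 88.0710 K
dL = 1.040000e-05 * 46.1610 * 88.0710 = 0.042281 m
L_final = 46.203281 m

dL = 0.042281 m


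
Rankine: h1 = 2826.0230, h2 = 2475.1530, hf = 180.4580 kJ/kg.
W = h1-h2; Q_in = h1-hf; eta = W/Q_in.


W = 350.8700 kJ/kg
Q_in = 2645.5650 kJ/kg
eta = 0.1326 = 13.2626%

eta = 13.2626%


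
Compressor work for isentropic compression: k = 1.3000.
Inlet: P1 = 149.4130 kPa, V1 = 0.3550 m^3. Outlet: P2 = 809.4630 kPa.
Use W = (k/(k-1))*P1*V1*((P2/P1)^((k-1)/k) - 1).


(k-1)/k = 0.2308
(P2/P1)^exp = 1.4769
W = 4.3333 * 149.4130 * 0.3550 * (1.4769 - 1) = 109.6057 kJ

109.6057 kJ


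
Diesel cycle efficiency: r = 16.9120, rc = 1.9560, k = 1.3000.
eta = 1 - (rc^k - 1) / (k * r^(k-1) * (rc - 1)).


r^(k-1) = 2.3359
rc^k = 2.3921
eta = 0.5205 = 52.0475%

52.0475%


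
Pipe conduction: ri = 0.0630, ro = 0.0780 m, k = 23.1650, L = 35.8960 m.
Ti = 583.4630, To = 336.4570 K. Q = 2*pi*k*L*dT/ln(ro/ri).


dT = 247.0060 K
ln(ro/ri) = 0.2136
Q = 2*pi*23.1650*35.8960*247.0060 / 0.2136 = 6042506.7843 W

6042506.7843 W


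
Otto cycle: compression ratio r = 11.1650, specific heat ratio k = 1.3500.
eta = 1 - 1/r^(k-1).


r^(k-1) = 2.3268
eta = 1 - 1/2.3268 = 0.5702 = 57.0217%

57.0217%


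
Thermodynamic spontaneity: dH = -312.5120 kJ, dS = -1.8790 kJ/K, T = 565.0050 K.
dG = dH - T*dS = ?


T*dS = 565.0050 * -1.8790 = -1061.6444 kJ
dG = -312.5120 + 1061.6444 = 749.1324 kJ (non-spontaneous)

dG = 749.1324 kJ, non-spontaneous


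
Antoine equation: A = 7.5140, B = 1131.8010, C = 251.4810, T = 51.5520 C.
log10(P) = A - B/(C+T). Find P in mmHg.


C+T = 303.0330
B/(C+T) = 3.7349
log10(P) = 7.5140 - 3.7349 = 3.7791
P = 10^3.7791 = 6012.9825 mmHg

6012.9825 mmHg


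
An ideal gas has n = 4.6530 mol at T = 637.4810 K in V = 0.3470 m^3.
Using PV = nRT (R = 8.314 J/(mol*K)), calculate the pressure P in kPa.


P = nRT/V = 4.6530 * 8.314 * 637.4810 / 0.3470
= 24660.9793 / 0.3470 = 71069.1045 Pa = 71.0691 kPa

71.0691 kPa


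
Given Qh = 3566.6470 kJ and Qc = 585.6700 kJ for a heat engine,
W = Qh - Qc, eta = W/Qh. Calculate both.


W = 3566.6470 - 585.6700 = 2980.9770 kJ
eta = 2980.9770 / 3566.6470 = 0.8358 = 83.5793%

W = 2980.9770 kJ, eta = 83.5793%


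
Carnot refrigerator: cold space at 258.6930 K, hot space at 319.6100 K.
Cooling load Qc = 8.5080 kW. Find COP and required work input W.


COP = 258.6930 / 60.9170 = 4.2466
W = 8.5080 / 4.2466 = 2.0035 kW

COP = 4.2466, W = 2.0035 kW


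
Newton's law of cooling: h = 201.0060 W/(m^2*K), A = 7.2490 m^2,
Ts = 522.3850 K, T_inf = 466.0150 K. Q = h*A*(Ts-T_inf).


dT = 56.3700 K
Q = 201.0060 * 7.2490 * 56.3700 = 82136.3039 W

82136.3039 W


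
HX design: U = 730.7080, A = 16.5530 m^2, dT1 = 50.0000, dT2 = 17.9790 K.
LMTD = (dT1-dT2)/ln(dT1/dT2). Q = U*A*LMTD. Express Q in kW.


LMTD = 31.3066 K
Q = 730.7080 * 16.5530 * 31.3066 = 378666.4714 W = 378.6665 kW

378.6665 kW


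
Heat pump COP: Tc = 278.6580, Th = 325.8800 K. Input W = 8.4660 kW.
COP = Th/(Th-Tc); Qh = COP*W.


COP = 325.8800 / 47.2220 = 6.9010
Qh = 6.9010 * 8.4660 = 58.4240 kW

COP = 6.9010, Qh = 58.4240 kW


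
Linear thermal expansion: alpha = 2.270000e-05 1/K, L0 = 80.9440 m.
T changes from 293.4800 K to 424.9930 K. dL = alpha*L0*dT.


dT = 131.5130 K
dL = 2.270000e-05 * 80.9440 * 131.5130 = 0.241646 m
L_final = 81.185646 m

dL = 0.241646 m


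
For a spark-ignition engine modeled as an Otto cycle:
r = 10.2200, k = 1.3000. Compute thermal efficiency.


r^(k-1) = 2.0083
eta = 1 - 1/2.0083 = 0.5021 = 50.2074%

50.2074%


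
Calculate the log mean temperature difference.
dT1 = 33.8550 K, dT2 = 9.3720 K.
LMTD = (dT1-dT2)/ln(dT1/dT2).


dT1/dT2 = 3.6124
ln(dT1/dT2) = 1.2844
LMTD = 24.4830 / 1.2844 = 19.0624 K

19.0624 K


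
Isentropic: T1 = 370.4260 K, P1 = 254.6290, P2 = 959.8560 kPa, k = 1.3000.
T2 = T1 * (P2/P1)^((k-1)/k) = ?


(k-1)/k = 0.2308
(P2/P1)^exp = 1.3583
T2 = 370.4260 * 1.3583 = 503.1452 K

503.1452 K


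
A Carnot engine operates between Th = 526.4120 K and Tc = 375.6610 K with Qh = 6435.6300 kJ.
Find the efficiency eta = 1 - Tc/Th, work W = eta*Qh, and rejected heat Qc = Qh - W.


eta = 1 - 375.6610/526.4120 = 0.2864
W = 0.2864 * 6435.6300 = 1843.0006 kJ
Qc = 6435.6300 - 1843.0006 = 4592.6294 kJ

eta = 28.6375%, W = 1843.0006 kJ, Qc = 4592.6294 kJ


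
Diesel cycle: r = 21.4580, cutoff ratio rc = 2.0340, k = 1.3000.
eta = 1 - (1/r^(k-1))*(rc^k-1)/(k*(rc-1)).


r^(k-1) = 2.5089
rc^k = 2.5168
eta = 0.5502 = 55.0220%

55.0220%


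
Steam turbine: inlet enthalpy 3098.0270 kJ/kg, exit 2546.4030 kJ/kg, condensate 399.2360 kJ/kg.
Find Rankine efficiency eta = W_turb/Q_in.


W = 551.6240 kJ/kg
Q_in = 2698.7910 kJ/kg
eta = 0.2044 = 20.4397%

eta = 20.4397%


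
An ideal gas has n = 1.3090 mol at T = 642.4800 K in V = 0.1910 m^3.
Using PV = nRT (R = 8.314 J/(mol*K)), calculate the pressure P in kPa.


P = nRT/V = 1.3090 * 8.314 * 642.4800 / 0.1910
= 6992.1265 / 0.1910 = 36607.9924 Pa = 36.6080 kPa

36.6080 kPa


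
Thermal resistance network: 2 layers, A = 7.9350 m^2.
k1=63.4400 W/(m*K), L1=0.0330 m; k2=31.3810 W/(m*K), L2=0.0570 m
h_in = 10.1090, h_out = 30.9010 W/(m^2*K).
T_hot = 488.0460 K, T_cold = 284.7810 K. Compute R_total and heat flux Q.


R_conv_in = 1/(10.1090*7.9350) = 0.0125
R_1 = 0.0330/(63.4400*7.9350) = 6.5555e-05
R_2 = 0.0570/(31.3810*7.9350) = 0.0002
R_conv_out = 1/(30.9010*7.9350) = 0.0041
R_total = 0.0168 K/W
Q = 203.2650 / 0.0168 = 12070.8806 W

R_total = 0.0168 K/W, Q = 12070.8806 W


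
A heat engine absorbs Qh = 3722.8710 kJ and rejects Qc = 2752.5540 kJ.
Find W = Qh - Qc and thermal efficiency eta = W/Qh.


W = 3722.8710 - 2752.5540 = 970.3170 kJ
eta = 970.3170 / 3722.8710 = 0.2606 = 26.0637%

W = 970.3170 kJ, eta = 26.0637%


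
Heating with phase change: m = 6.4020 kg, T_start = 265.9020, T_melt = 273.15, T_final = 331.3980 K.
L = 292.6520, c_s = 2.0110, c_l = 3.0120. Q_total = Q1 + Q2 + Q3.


Q1 (sensible, solid) = 6.4020 * 2.0110 * 7.2480 = 93.3138 kJ
Q2 (latent) = 6.4020 * 292.6520 = 1873.5581 kJ
Q3 (sensible, liquid) = 6.4020 * 3.0120 * 58.2480 = 1123.1859 kJ
Q_total = 3090.0578 kJ

3090.0578 kJ


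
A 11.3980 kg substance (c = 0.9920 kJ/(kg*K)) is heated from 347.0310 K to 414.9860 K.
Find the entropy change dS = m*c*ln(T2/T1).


T2/T1 = 1.1958
ln(T2/T1) = 0.1788
dS = 11.3980 * 0.9920 * 0.1788 = 2.0220 kJ/K

2.0220 kJ/K


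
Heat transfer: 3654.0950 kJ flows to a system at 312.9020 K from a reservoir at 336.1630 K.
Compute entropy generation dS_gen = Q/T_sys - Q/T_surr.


dS_sys = 3654.0950/312.9020 = 11.6781 kJ/K
dS_surr = -3654.0950/336.1630 = -10.8700 kJ/K
dS_gen = 11.6781 - 10.8700 = 0.8081 kJ/K (irreversible)

dS_gen = 0.8081 kJ/K, irreversible


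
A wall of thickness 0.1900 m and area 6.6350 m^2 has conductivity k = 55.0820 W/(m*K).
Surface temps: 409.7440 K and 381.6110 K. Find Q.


dT = 28.1330 K
Q = 55.0820 * 6.6350 * 28.1330 / 0.1900 = 54114.4281 W

54114.4281 W


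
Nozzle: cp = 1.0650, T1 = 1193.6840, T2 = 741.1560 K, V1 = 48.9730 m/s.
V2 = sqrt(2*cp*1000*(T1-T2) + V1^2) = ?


dT = 452.5280 K
2*cp*1000*dT = 963884.6400
V1^2 = 2398.3547
V2 = sqrt(966282.9947) = 982.9969 m/s

982.9969 m/s


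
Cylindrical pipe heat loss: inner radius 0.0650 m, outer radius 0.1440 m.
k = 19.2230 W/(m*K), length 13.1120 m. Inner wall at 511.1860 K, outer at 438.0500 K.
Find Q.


dT = 73.1360 K
ln(ro/ri) = 0.7954
Q = 2*pi*19.2230*13.1120*73.1360 / 0.7954 = 145613.4126 W

145613.4126 W


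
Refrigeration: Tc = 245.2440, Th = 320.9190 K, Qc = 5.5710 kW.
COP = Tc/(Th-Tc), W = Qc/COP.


COP = 245.2440 / 75.6750 = 3.2408
W = 5.5710 / 3.2408 = 1.7190 kW

COP = 3.2408, W = 1.7190 kW


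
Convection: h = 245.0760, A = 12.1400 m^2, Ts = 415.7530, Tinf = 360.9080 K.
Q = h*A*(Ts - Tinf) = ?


dT = 54.8450 K
Q = 245.0760 * 12.1400 * 54.8450 = 163176.0857 W

163176.0857 W


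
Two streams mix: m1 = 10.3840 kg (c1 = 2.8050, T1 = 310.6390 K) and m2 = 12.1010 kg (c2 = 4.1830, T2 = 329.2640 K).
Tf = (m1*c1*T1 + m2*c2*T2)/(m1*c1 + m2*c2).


num = 25714.8636
den = 79.7456
Tf = 322.4612 K

322.4612 K


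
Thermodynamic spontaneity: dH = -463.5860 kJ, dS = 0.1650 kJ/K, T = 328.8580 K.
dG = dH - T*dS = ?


T*dS = 328.8580 * 0.1650 = 54.2616 kJ
dG = -463.5860 - 54.2616 = -517.8476 kJ (spontaneous)

dG = -517.8476 kJ, spontaneous


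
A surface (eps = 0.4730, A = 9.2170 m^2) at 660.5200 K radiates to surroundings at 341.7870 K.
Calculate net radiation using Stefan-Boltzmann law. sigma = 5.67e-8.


T^4 = 1.9035e+11
Tsurr^4 = 1.3647e+10
Q = 0.4730 * 5.67e-8 * 9.2170 * 1.7670e+11 = 43678.6477 W

43678.6477 W


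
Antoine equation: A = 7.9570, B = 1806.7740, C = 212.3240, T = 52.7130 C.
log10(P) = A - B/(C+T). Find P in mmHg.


C+T = 265.0370
B/(C+T) = 6.8171
log10(P) = 7.9570 - 6.8171 = 1.1399
P = 10^1.1399 = 13.8018 mmHg

13.8018 mmHg


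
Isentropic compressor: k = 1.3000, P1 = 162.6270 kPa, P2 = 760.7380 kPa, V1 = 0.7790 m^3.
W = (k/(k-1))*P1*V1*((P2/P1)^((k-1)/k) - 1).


(k-1)/k = 0.2308
(P2/P1)^exp = 1.4277
W = 4.3333 * 162.6270 * 0.7790 * (1.4277 - 1) = 234.7752 kJ

234.7752 kJ


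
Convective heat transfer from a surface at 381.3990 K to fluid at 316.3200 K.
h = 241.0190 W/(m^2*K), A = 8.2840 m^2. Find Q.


dT = 65.0790 K
Q = 241.0190 * 8.2840 * 65.0790 = 129936.8223 W

129936.8223 W


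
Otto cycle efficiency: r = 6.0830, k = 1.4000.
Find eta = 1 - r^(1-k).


r^(k-1) = 2.0590
eta = 1 - 1/2.0590 = 0.5143 = 51.4317%

51.4317%


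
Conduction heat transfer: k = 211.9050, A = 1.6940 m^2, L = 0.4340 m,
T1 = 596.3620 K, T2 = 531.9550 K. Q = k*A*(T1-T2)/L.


dT = 64.4070 K
Q = 211.9050 * 1.6940 * 64.4070 / 0.4340 = 53271.8711 W

53271.8711 W


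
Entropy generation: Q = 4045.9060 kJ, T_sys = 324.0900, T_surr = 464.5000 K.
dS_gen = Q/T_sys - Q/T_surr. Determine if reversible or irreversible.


dS_sys = 4045.9060/324.0900 = 12.4839 kJ/K
dS_surr = -4045.9060/464.5000 = -8.7102 kJ/K
dS_gen = 12.4839 - 8.7102 = 3.7737 kJ/K (irreversible)

dS_gen = 3.7737 kJ/K, irreversible


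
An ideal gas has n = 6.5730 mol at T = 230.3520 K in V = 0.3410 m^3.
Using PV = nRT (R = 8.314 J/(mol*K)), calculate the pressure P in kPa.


P = nRT/V = 6.5730 * 8.314 * 230.3520 / 0.3410
= 12588.2581 / 0.3410 = 36915.7130 Pa = 36.9157 kPa

36.9157 kPa


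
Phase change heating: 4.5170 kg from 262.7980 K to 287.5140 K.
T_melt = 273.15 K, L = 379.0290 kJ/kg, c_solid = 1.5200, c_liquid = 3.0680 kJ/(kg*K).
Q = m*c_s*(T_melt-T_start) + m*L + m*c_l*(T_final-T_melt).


Q1 (sensible, solid) = 4.5170 * 1.5200 * 10.3520 = 71.0752 kJ
Q2 (latent) = 4.5170 * 379.0290 = 1712.0740 kJ
Q3 (sensible, liquid) = 4.5170 * 3.0680 * 14.3640 = 199.0586 kJ
Q_total = 1982.2077 kJ

1982.2077 kJ


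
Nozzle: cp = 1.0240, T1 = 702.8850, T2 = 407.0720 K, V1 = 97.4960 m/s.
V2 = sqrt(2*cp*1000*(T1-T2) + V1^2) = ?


dT = 295.8130 K
2*cp*1000*dT = 605825.0240
V1^2 = 9505.4700
V2 = sqrt(615330.4940) = 784.4300 m/s

784.4300 m/s


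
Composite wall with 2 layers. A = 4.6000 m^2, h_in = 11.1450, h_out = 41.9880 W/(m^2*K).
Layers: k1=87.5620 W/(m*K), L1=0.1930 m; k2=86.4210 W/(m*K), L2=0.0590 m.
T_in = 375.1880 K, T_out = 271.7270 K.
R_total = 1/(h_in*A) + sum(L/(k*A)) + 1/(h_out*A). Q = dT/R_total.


R_conv_in = 1/(11.1450*4.6000) = 0.0195
R_1 = 0.1930/(87.5620*4.6000) = 0.0005
R_2 = 0.0590/(86.4210*4.6000) = 0.0001
R_conv_out = 1/(41.9880*4.6000) = 0.0052
R_total = 0.0253 K/W
Q = 103.4610 / 0.0253 = 4087.6283 W

R_total = 0.0253 K/W, Q = 4087.6283 W


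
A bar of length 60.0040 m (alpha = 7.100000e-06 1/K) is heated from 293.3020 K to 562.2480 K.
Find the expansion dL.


dT = 268.9460 K
dL = 7.100000e-06 * 60.0040 * 268.9460 = 0.114579 m
L_final = 60.118579 m

dL = 0.114579 m


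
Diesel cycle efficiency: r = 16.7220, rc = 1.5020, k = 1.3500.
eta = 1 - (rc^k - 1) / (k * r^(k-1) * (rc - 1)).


r^(k-1) = 2.6801
rc^k = 1.7318
eta = 0.5971 = 59.7079%

59.7079%


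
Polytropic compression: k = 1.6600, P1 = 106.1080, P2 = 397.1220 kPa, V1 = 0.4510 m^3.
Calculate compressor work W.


(k-1)/k = 0.3976
(P2/P1)^exp = 1.6900
W = 2.5152 * 106.1080 * 0.4510 * (1.6900 - 1) = 83.0508 kJ

83.0508 kJ


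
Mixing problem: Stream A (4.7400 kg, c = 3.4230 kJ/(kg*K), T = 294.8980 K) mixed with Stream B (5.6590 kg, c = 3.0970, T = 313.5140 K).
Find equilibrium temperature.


num = 10279.3482
den = 33.7509
Tf = 304.5648 K

304.5648 K


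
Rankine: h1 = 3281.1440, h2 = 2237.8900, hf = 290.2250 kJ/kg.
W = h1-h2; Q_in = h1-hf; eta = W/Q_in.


W = 1043.2540 kJ/kg
Q_in = 2990.9190 kJ/kg
eta = 0.3488 = 34.8807%

eta = 34.8807%


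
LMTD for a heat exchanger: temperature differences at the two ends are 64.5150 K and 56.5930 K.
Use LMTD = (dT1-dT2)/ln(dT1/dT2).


dT1/dT2 = 1.1400
ln(dT1/dT2) = 0.1310
LMTD = 7.9220 / 0.1310 = 60.4675 K

60.4675 K


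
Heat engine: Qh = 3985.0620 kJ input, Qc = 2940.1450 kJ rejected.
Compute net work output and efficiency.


W = 3985.0620 - 2940.1450 = 1044.9170 kJ
eta = 1044.9170 / 3985.0620 = 0.2622 = 26.2208%

W = 1044.9170 kJ, eta = 26.2208%


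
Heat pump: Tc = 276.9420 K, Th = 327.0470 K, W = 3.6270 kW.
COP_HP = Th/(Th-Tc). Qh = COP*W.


COP = 327.0470 / 50.1050 = 6.5272
Qh = 6.5272 * 3.6270 = 23.6743 kW

COP = 6.5272, Qh = 23.6743 kW


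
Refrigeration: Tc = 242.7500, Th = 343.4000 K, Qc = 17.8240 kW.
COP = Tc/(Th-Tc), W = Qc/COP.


COP = 242.7500 / 100.6500 = 2.4118
W = 17.8240 / 2.4118 = 7.3903 kW

COP = 2.4118, W = 7.3903 kW


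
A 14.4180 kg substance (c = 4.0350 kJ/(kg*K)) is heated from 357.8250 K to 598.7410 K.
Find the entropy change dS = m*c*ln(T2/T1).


T2/T1 = 1.6733
ln(T2/T1) = 0.5148
dS = 14.4180 * 4.0350 * 0.5148 = 29.9485 kJ/K

29.9485 kJ/K


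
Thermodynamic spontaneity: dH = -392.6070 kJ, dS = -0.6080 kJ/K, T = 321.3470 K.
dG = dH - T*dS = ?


T*dS = 321.3470 * -0.6080 = -195.3790 kJ
dG = -392.6070 + 195.3790 = -197.2280 kJ (spontaneous)

dG = -197.2280 kJ, spontaneous


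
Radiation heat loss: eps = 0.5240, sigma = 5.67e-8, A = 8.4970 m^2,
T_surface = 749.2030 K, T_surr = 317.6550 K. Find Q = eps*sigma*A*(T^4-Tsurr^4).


T^4 = 3.1506e+11
Tsurr^4 = 1.0182e+10
Q = 0.5240 * 5.67e-8 * 8.4970 * 3.0488e+11 = 76968.1976 W

76968.1976 W


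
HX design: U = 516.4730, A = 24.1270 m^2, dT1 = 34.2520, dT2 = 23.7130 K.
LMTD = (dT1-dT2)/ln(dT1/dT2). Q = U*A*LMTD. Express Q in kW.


LMTD = 28.6603 K
Q = 516.4730 * 24.1270 * 28.6603 = 357134.0719 W = 357.1341 kW

357.1341 kW


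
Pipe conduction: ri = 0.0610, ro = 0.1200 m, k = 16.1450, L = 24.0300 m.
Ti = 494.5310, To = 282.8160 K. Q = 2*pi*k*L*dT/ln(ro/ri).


dT = 211.7150 K
ln(ro/ri) = 0.6766
Q = 2*pi*16.1450*24.0300*211.7150 / 0.6766 = 762745.8409 W

762745.8409 W


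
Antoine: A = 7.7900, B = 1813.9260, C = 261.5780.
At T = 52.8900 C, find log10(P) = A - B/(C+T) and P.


C+T = 314.4680
B/(C+T) = 5.7682
log10(P) = 7.7900 - 5.7682 = 2.0218
P = 10^2.0218 = 105.1388 mmHg

105.1388 mmHg


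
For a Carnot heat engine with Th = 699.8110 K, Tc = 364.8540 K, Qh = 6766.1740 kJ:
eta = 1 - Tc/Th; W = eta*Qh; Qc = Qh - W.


eta = 1 - 364.8540/699.8110 = 0.4786
W = 0.4786 * 6766.1740 = 3238.5563 kJ
Qc = 6766.1740 - 3238.5563 = 3527.6177 kJ

eta = 47.8639%, W = 3238.5563 kJ, Qc = 3527.6177 kJ


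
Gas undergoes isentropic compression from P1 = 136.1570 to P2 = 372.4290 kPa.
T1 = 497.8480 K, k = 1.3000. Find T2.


(k-1)/k = 0.2308
(P2/P1)^exp = 1.2614
T2 = 497.8480 * 1.2614 = 627.9770 K

627.9770 K


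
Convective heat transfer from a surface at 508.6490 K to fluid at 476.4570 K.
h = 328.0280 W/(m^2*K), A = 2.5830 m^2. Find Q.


dT = 32.1920 K
Q = 328.0280 * 2.5830 * 32.1920 = 27276.1633 W

27276.1633 W


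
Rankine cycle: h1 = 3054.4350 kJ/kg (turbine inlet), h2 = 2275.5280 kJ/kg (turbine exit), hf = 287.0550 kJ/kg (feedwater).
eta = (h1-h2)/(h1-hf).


W = 778.9070 kJ/kg
Q_in = 2767.3800 kJ/kg
eta = 0.2815 = 28.1460%

eta = 28.1460%


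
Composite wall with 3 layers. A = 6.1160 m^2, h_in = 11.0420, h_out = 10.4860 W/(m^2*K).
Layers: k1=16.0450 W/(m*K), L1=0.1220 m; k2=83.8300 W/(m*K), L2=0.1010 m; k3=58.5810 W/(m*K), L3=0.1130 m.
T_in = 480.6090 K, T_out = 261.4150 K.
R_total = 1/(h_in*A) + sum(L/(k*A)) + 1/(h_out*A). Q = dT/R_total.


R_conv_in = 1/(11.0420*6.1160) = 0.0148
R_1 = 0.1220/(16.0450*6.1160) = 0.0012
R_2 = 0.1010/(83.8300*6.1160) = 0.0002
R_3 = 0.1130/(58.5810*6.1160) = 0.0003
R_conv_out = 1/(10.4860*6.1160) = 0.0156
R_total = 0.0322 K/W
Q = 219.1940 / 0.0322 = 6816.5871 W

R_total = 0.0322 K/W, Q = 6816.5871 W


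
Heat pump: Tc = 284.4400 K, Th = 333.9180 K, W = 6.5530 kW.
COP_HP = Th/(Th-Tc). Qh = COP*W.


COP = 333.9180 / 49.4780 = 6.7488
Qh = 6.7488 * 6.5530 = 44.2250 kW

COP = 6.7488, Qh = 44.2250 kW


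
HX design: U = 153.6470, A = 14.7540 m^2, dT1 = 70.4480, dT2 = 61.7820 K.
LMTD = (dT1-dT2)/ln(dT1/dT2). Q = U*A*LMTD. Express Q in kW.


LMTD = 66.0202 K
Q = 153.6470 * 14.7540 * 66.0202 = 149661.7850 W = 149.6618 kW

149.6618 kW


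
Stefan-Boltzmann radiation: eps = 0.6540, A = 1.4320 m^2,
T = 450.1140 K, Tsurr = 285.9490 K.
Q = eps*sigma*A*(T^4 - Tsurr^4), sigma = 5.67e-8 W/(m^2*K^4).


T^4 = 4.1048e+10
Tsurr^4 = 6.6858e+09
Q = 0.6540 * 5.67e-8 * 1.4320 * 3.4362e+10 = 1824.6615 W

1824.6615 W


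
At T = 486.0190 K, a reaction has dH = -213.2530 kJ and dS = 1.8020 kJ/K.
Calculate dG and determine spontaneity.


T*dS = 486.0190 * 1.8020 = 875.8062 kJ
dG = -213.2530 - 875.8062 = -1089.0592 kJ (spontaneous)

dG = -1089.0592 kJ, spontaneous


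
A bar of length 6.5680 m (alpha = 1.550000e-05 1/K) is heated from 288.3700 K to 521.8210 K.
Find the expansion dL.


dT = 233.4510 K
dL = 1.550000e-05 * 6.5680 * 233.4510 = 0.023766 m
L_final = 6.591766 m

dL = 0.023766 m


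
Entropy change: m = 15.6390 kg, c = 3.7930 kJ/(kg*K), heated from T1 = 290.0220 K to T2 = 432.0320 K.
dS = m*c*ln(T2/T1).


T2/T1 = 1.4897
ln(T2/T1) = 0.3985
dS = 15.6390 * 3.7930 * 0.3985 = 23.6411 kJ/K

23.6411 kJ/K


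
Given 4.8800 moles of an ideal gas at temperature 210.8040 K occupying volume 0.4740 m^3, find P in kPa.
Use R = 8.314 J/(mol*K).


P = nRT/V = 4.8800 * 8.314 * 210.8040 / 0.4740
= 8552.8073 / 0.4740 = 18043.8974 Pa = 18.0439 kPa

18.0439 kPa


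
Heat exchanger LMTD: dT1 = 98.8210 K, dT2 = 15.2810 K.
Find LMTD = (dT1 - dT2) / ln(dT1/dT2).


dT1/dT2 = 6.4669
ln(dT1/dT2) = 1.8667
LMTD = 83.5400 / 1.8667 = 44.7528 K

44.7528 K
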